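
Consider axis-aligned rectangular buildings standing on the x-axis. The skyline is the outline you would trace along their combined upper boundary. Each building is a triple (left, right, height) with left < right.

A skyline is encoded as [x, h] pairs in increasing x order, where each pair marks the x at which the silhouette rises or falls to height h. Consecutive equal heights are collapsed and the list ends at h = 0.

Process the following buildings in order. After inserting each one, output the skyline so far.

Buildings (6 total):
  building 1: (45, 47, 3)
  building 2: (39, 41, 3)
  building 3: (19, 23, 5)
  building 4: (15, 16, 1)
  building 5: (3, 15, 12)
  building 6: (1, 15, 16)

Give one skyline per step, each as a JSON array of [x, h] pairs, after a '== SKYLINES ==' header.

== SKYLINES ==
[[45,3],[47,0]]
[[39,3],[41,0],[45,3],[47,0]]
[[19,5],[23,0],[39,3],[41,0],[45,3],[47,0]]
[[15,1],[16,0],[19,5],[23,0],[39,3],[41,0],[45,3],[47,0]]
[[3,12],[15,1],[16,0],[19,5],[23,0],[39,3],[41,0],[45,3],[47,0]]
[[1,16],[15,1],[16,0],[19,5],[23,0],[39,3],[41,0],[45,3],[47,0]]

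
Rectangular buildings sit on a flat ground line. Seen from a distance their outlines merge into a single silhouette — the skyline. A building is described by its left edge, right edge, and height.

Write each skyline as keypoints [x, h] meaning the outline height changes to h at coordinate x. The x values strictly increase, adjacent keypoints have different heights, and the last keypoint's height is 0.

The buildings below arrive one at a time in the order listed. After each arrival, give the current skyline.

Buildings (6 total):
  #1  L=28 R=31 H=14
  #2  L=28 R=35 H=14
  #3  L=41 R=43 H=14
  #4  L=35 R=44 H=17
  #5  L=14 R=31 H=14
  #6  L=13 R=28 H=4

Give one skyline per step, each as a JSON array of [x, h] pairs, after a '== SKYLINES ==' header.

== SKYLINES ==
[[28,14],[31,0]]
[[28,14],[35,0]]
[[28,14],[35,0],[41,14],[43,0]]
[[28,14],[35,17],[44,0]]
[[14,14],[35,17],[44,0]]
[[13,4],[14,14],[35,17],[44,0]]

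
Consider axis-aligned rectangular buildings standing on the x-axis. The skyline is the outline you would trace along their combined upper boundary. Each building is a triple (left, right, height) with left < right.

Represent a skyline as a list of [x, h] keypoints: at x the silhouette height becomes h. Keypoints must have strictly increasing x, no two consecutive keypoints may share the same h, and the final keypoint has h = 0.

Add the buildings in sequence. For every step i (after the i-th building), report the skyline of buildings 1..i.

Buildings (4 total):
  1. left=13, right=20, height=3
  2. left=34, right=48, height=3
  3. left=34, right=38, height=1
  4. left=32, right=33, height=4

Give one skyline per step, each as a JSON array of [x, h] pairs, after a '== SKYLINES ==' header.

== SKYLINES ==
[[13,3],[20,0]]
[[13,3],[20,0],[34,3],[48,0]]
[[13,3],[20,0],[34,3],[48,0]]
[[13,3],[20,0],[32,4],[33,0],[34,3],[48,0]]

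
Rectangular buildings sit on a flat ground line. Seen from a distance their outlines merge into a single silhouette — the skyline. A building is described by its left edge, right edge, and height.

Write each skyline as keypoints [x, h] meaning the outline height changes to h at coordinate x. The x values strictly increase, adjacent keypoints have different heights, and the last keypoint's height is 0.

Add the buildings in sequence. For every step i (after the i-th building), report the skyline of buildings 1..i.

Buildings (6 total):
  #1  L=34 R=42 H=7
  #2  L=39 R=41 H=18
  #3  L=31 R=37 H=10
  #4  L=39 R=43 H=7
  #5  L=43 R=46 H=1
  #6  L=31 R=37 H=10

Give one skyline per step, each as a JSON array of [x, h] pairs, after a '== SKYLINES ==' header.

== SKYLINES ==
[[34,7],[42,0]]
[[34,7],[39,18],[41,7],[42,0]]
[[31,10],[37,7],[39,18],[41,7],[42,0]]
[[31,10],[37,7],[39,18],[41,7],[43,0]]
[[31,10],[37,7],[39,18],[41,7],[43,1],[46,0]]
[[31,10],[37,7],[39,18],[41,7],[43,1],[46,0]]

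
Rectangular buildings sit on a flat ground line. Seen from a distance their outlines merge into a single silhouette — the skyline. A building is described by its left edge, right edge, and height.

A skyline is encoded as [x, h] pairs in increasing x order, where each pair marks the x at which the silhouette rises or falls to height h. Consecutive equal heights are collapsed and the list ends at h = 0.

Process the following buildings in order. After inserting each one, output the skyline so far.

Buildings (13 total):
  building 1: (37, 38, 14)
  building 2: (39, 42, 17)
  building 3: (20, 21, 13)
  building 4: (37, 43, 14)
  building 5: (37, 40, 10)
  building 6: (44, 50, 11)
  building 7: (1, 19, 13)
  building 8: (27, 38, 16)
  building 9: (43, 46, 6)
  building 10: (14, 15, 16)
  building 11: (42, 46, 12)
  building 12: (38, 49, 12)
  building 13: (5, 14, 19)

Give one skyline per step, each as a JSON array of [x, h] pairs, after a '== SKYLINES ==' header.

== SKYLINES ==
[[37,14],[38,0]]
[[37,14],[38,0],[39,17],[42,0]]
[[20,13],[21,0],[37,14],[38,0],[39,17],[42,0]]
[[20,13],[21,0],[37,14],[39,17],[42,14],[43,0]]
[[20,13],[21,0],[37,14],[39,17],[42,14],[43,0]]
[[20,13],[21,0],[37,14],[39,17],[42,14],[43,0],[44,11],[50,0]]
[[1,13],[19,0],[20,13],[21,0],[37,14],[39,17],[42,14],[43,0],[44,11],[50,0]]
[[1,13],[19,0],[20,13],[21,0],[27,16],[38,14],[39,17],[42,14],[43,0],[44,11],[50,0]]
[[1,13],[19,0],[20,13],[21,0],[27,16],[38,14],[39,17],[42,14],[43,6],[44,11],[50,0]]
[[1,13],[14,16],[15,13],[19,0],[20,13],[21,0],[27,16],[38,14],[39,17],[42,14],[43,6],[44,11],[50,0]]
[[1,13],[14,16],[15,13],[19,0],[20,13],[21,0],[27,16],[38,14],[39,17],[42,14],[43,12],[46,11],[50,0]]
[[1,13],[14,16],[15,13],[19,0],[20,13],[21,0],[27,16],[38,14],[39,17],[42,14],[43,12],[49,11],[50,0]]
[[1,13],[5,19],[14,16],[15,13],[19,0],[20,13],[21,0],[27,16],[38,14],[39,17],[42,14],[43,12],[49,11],[50,0]]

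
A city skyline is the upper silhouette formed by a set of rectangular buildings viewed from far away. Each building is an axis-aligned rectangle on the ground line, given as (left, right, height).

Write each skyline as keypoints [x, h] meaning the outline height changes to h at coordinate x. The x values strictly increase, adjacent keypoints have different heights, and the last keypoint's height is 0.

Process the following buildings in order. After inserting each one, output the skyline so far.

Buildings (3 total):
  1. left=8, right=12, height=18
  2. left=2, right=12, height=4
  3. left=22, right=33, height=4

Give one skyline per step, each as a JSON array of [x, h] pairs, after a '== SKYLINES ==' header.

== SKYLINES ==
[[8,18],[12,0]]
[[2,4],[8,18],[12,0]]
[[2,4],[8,18],[12,0],[22,4],[33,0]]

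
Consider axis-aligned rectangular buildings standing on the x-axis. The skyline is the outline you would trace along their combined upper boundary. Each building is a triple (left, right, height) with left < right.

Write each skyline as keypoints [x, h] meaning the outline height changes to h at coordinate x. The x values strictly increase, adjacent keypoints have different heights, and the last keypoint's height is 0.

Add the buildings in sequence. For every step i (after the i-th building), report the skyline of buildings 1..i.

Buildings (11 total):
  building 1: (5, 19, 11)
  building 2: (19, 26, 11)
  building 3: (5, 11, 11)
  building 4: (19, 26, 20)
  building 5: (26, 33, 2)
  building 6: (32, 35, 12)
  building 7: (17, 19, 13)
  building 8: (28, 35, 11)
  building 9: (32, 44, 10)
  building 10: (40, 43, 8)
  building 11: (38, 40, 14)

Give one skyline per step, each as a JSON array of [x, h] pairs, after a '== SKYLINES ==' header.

== SKYLINES ==
[[5,11],[19,0]]
[[5,11],[26,0]]
[[5,11],[26,0]]
[[5,11],[19,20],[26,0]]
[[5,11],[19,20],[26,2],[33,0]]
[[5,11],[19,20],[26,2],[32,12],[35,0]]
[[5,11],[17,13],[19,20],[26,2],[32,12],[35,0]]
[[5,11],[17,13],[19,20],[26,2],[28,11],[32,12],[35,0]]
[[5,11],[17,13],[19,20],[26,2],[28,11],[32,12],[35,10],[44,0]]
[[5,11],[17,13],[19,20],[26,2],[28,11],[32,12],[35,10],[44,0]]
[[5,11],[17,13],[19,20],[26,2],[28,11],[32,12],[35,10],[38,14],[40,10],[44,0]]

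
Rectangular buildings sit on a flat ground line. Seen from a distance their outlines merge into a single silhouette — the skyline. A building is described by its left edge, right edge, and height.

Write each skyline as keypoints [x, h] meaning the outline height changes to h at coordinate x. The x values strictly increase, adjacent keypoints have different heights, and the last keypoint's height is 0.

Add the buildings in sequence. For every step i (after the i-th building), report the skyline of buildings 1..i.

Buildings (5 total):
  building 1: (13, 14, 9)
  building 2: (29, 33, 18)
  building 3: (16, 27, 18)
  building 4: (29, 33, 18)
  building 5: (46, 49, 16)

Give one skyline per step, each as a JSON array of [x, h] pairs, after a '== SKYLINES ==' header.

== SKYLINES ==
[[13,9],[14,0]]
[[13,9],[14,0],[29,18],[33,0]]
[[13,9],[14,0],[16,18],[27,0],[29,18],[33,0]]
[[13,9],[14,0],[16,18],[27,0],[29,18],[33,0]]
[[13,9],[14,0],[16,18],[27,0],[29,18],[33,0],[46,16],[49,0]]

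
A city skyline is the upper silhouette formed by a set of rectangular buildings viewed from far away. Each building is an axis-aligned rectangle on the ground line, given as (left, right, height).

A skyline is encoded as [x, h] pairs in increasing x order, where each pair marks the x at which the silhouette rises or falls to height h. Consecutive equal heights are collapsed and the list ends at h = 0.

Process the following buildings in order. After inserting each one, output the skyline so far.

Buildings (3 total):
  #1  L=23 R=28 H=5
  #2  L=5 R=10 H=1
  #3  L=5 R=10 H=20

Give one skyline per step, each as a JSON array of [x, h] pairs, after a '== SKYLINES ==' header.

== SKYLINES ==
[[23,5],[28,0]]
[[5,1],[10,0],[23,5],[28,0]]
[[5,20],[10,0],[23,5],[28,0]]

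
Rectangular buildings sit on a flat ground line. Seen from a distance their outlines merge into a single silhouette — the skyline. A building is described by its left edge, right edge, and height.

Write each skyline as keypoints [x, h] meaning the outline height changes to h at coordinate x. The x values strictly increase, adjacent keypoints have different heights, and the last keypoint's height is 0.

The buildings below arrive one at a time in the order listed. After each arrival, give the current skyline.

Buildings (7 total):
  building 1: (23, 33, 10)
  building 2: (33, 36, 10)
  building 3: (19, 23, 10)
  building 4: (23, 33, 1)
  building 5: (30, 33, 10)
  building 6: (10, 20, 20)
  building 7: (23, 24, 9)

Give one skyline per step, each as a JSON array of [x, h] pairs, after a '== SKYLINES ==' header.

== SKYLINES ==
[[23,10],[33,0]]
[[23,10],[36,0]]
[[19,10],[36,0]]
[[19,10],[36,0]]
[[19,10],[36,0]]
[[10,20],[20,10],[36,0]]
[[10,20],[20,10],[36,0]]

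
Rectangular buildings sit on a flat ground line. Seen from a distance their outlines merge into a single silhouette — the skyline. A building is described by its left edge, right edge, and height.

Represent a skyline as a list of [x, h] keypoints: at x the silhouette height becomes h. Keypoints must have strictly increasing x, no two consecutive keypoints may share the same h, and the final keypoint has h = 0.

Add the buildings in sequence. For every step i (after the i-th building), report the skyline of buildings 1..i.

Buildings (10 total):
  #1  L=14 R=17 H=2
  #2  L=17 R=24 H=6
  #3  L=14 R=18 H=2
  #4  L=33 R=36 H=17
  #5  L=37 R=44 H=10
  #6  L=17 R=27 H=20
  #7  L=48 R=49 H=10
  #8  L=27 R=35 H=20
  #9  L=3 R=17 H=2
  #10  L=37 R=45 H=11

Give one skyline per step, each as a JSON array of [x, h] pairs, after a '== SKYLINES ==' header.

== SKYLINES ==
[[14,2],[17,0]]
[[14,2],[17,6],[24,0]]
[[14,2],[17,6],[24,0]]
[[14,2],[17,6],[24,0],[33,17],[36,0]]
[[14,2],[17,6],[24,0],[33,17],[36,0],[37,10],[44,0]]
[[14,2],[17,20],[27,0],[33,17],[36,0],[37,10],[44,0]]
[[14,2],[17,20],[27,0],[33,17],[36,0],[37,10],[44,0],[48,10],[49,0]]
[[14,2],[17,20],[35,17],[36,0],[37,10],[44,0],[48,10],[49,0]]
[[3,2],[17,20],[35,17],[36,0],[37,10],[44,0],[48,10],[49,0]]
[[3,2],[17,20],[35,17],[36,0],[37,11],[45,0],[48,10],[49,0]]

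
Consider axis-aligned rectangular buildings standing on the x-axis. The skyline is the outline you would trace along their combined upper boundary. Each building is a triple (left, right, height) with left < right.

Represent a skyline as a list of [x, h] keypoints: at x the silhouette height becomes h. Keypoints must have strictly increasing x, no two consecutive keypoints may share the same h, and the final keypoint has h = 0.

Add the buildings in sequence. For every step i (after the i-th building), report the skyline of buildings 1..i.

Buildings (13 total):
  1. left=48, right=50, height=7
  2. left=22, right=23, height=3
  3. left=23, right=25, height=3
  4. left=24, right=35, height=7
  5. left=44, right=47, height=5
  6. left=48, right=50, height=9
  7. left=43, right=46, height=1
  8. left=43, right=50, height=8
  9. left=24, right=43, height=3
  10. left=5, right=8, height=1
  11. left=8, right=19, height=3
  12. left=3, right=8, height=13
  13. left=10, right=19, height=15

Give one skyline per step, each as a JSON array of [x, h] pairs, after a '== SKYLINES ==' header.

== SKYLINES ==
[[48,7],[50,0]]
[[22,3],[23,0],[48,7],[50,0]]
[[22,3],[25,0],[48,7],[50,0]]
[[22,3],[24,7],[35,0],[48,7],[50,0]]
[[22,3],[24,7],[35,0],[44,5],[47,0],[48,7],[50,0]]
[[22,3],[24,7],[35,0],[44,5],[47,0],[48,9],[50,0]]
[[22,3],[24,7],[35,0],[43,1],[44,5],[47,0],[48,9],[50,0]]
[[22,3],[24,7],[35,0],[43,8],[48,9],[50,0]]
[[22,3],[24,7],[35,3],[43,8],[48,9],[50,0]]
[[5,1],[8,0],[22,3],[24,7],[35,3],[43,8],[48,9],[50,0]]
[[5,1],[8,3],[19,0],[22,3],[24,7],[35,3],[43,8],[48,9],[50,0]]
[[3,13],[8,3],[19,0],[22,3],[24,7],[35,3],[43,8],[48,9],[50,0]]
[[3,13],[8,3],[10,15],[19,0],[22,3],[24,7],[35,3],[43,8],[48,9],[50,0]]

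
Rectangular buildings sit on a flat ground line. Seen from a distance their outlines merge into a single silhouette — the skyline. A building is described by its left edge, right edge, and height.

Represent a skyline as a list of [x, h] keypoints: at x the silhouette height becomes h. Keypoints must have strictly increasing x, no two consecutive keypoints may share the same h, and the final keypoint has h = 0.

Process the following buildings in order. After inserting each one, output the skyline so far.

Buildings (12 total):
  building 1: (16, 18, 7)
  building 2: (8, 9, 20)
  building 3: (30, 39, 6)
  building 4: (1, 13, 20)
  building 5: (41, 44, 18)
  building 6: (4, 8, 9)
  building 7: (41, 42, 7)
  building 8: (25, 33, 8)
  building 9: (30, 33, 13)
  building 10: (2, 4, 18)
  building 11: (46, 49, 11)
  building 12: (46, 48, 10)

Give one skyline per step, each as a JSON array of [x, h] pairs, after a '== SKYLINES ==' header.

== SKYLINES ==
[[16,7],[18,0]]
[[8,20],[9,0],[16,7],[18,0]]
[[8,20],[9,0],[16,7],[18,0],[30,6],[39,0]]
[[1,20],[13,0],[16,7],[18,0],[30,6],[39,0]]
[[1,20],[13,0],[16,7],[18,0],[30,6],[39,0],[41,18],[44,0]]
[[1,20],[13,0],[16,7],[18,0],[30,6],[39,0],[41,18],[44,0]]
[[1,20],[13,0],[16,7],[18,0],[30,6],[39,0],[41,18],[44,0]]
[[1,20],[13,0],[16,7],[18,0],[25,8],[33,6],[39,0],[41,18],[44,0]]
[[1,20],[13,0],[16,7],[18,0],[25,8],[30,13],[33,6],[39,0],[41,18],[44,0]]
[[1,20],[13,0],[16,7],[18,0],[25,8],[30,13],[33,6],[39,0],[41,18],[44,0]]
[[1,20],[13,0],[16,7],[18,0],[25,8],[30,13],[33,6],[39,0],[41,18],[44,0],[46,11],[49,0]]
[[1,20],[13,0],[16,7],[18,0],[25,8],[30,13],[33,6],[39,0],[41,18],[44,0],[46,11],[49,0]]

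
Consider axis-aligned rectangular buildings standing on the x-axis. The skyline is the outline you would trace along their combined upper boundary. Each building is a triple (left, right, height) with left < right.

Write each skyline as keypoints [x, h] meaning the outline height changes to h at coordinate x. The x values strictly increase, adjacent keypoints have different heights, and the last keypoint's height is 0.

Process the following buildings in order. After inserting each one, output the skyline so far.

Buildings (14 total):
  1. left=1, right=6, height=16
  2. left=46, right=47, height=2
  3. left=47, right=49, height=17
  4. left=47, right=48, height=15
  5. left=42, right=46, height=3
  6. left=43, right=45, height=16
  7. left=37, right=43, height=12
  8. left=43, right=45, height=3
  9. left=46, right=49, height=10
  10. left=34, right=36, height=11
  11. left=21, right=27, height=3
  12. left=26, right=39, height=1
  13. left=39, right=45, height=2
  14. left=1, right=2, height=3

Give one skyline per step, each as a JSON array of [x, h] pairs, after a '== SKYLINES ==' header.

== SKYLINES ==
[[1,16],[6,0]]
[[1,16],[6,0],[46,2],[47,0]]
[[1,16],[6,0],[46,2],[47,17],[49,0]]
[[1,16],[6,0],[46,2],[47,17],[49,0]]
[[1,16],[6,0],[42,3],[46,2],[47,17],[49,0]]
[[1,16],[6,0],[42,3],[43,16],[45,3],[46,2],[47,17],[49,0]]
[[1,16],[6,0],[37,12],[43,16],[45,3],[46,2],[47,17],[49,0]]
[[1,16],[6,0],[37,12],[43,16],[45,3],[46,2],[47,17],[49,0]]
[[1,16],[6,0],[37,12],[43,16],[45,3],[46,10],[47,17],[49,0]]
[[1,16],[6,0],[34,11],[36,0],[37,12],[43,16],[45,3],[46,10],[47,17],[49,0]]
[[1,16],[6,0],[21,3],[27,0],[34,11],[36,0],[37,12],[43,16],[45,3],[46,10],[47,17],[49,0]]
[[1,16],[6,0],[21,3],[27,1],[34,11],[36,1],[37,12],[43,16],[45,3],[46,10],[47,17],[49,0]]
[[1,16],[6,0],[21,3],[27,1],[34,11],[36,1],[37,12],[43,16],[45,3],[46,10],[47,17],[49,0]]
[[1,16],[6,0],[21,3],[27,1],[34,11],[36,1],[37,12],[43,16],[45,3],[46,10],[47,17],[49,0]]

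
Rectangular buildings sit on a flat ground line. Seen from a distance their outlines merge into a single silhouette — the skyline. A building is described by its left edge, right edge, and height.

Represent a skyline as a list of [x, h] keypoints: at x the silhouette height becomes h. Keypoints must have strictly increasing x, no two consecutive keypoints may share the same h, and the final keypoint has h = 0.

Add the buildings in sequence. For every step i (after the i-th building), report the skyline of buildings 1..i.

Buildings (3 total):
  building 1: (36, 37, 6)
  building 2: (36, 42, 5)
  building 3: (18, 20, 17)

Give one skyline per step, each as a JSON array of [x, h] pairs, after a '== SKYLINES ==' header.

== SKYLINES ==
[[36,6],[37,0]]
[[36,6],[37,5],[42,0]]
[[18,17],[20,0],[36,6],[37,5],[42,0]]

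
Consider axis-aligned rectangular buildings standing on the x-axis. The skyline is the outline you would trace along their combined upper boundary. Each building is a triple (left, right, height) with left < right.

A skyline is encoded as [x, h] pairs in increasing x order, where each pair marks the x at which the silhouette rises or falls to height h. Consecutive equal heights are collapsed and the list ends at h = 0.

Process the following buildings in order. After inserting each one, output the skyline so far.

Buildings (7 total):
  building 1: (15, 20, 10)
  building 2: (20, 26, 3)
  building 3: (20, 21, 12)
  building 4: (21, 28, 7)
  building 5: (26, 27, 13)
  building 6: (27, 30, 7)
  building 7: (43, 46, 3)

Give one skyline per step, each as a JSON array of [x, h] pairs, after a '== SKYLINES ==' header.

== SKYLINES ==
[[15,10],[20,0]]
[[15,10],[20,3],[26,0]]
[[15,10],[20,12],[21,3],[26,0]]
[[15,10],[20,12],[21,7],[28,0]]
[[15,10],[20,12],[21,7],[26,13],[27,7],[28,0]]
[[15,10],[20,12],[21,7],[26,13],[27,7],[30,0]]
[[15,10],[20,12],[21,7],[26,13],[27,7],[30,0],[43,3],[46,0]]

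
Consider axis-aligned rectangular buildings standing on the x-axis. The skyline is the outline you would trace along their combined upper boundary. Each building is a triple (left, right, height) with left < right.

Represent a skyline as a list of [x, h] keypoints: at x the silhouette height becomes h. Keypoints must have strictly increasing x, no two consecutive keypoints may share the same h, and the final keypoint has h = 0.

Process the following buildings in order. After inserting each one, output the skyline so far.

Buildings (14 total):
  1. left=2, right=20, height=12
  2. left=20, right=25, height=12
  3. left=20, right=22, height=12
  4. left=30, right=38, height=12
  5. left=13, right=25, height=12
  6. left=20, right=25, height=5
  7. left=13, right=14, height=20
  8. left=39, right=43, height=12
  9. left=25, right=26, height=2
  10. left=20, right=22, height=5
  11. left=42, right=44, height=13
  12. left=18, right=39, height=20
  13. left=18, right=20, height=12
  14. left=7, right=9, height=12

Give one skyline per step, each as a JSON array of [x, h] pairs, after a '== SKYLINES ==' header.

== SKYLINES ==
[[2,12],[20,0]]
[[2,12],[25,0]]
[[2,12],[25,0]]
[[2,12],[25,0],[30,12],[38,0]]
[[2,12],[25,0],[30,12],[38,0]]
[[2,12],[25,0],[30,12],[38,0]]
[[2,12],[13,20],[14,12],[25,0],[30,12],[38,0]]
[[2,12],[13,20],[14,12],[25,0],[30,12],[38,0],[39,12],[43,0]]
[[2,12],[13,20],[14,12],[25,2],[26,0],[30,12],[38,0],[39,12],[43,0]]
[[2,12],[13,20],[14,12],[25,2],[26,0],[30,12],[38,0],[39,12],[43,0]]
[[2,12],[13,20],[14,12],[25,2],[26,0],[30,12],[38,0],[39,12],[42,13],[44,0]]
[[2,12],[13,20],[14,12],[18,20],[39,12],[42,13],[44,0]]
[[2,12],[13,20],[14,12],[18,20],[39,12],[42,13],[44,0]]
[[2,12],[13,20],[14,12],[18,20],[39,12],[42,13],[44,0]]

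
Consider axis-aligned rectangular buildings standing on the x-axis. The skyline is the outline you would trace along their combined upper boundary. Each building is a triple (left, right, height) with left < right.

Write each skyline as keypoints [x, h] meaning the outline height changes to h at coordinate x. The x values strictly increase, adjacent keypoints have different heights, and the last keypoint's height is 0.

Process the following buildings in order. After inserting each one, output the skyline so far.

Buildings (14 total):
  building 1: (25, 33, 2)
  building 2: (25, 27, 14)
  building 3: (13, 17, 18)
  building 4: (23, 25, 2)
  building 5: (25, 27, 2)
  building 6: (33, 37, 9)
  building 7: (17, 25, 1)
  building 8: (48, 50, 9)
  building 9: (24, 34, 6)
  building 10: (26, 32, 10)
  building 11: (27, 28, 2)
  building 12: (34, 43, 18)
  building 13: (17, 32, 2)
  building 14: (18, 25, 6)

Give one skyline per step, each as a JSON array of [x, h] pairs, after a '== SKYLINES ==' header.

== SKYLINES ==
[[25,2],[33,0]]
[[25,14],[27,2],[33,0]]
[[13,18],[17,0],[25,14],[27,2],[33,0]]
[[13,18],[17,0],[23,2],[25,14],[27,2],[33,0]]
[[13,18],[17,0],[23,2],[25,14],[27,2],[33,0]]
[[13,18],[17,0],[23,2],[25,14],[27,2],[33,9],[37,0]]
[[13,18],[17,1],[23,2],[25,14],[27,2],[33,9],[37,0]]
[[13,18],[17,1],[23,2],[25,14],[27,2],[33,9],[37,0],[48,9],[50,0]]
[[13,18],[17,1],[23,2],[24,6],[25,14],[27,6],[33,9],[37,0],[48,9],[50,0]]
[[13,18],[17,1],[23,2],[24,6],[25,14],[27,10],[32,6],[33,9],[37,0],[48,9],[50,0]]
[[13,18],[17,1],[23,2],[24,6],[25,14],[27,10],[32,6],[33,9],[37,0],[48,9],[50,0]]
[[13,18],[17,1],[23,2],[24,6],[25,14],[27,10],[32,6],[33,9],[34,18],[43,0],[48,9],[50,0]]
[[13,18],[17,2],[24,6],[25,14],[27,10],[32,6],[33,9],[34,18],[43,0],[48,9],[50,0]]
[[13,18],[17,2],[18,6],[25,14],[27,10],[32,6],[33,9],[34,18],[43,0],[48,9],[50,0]]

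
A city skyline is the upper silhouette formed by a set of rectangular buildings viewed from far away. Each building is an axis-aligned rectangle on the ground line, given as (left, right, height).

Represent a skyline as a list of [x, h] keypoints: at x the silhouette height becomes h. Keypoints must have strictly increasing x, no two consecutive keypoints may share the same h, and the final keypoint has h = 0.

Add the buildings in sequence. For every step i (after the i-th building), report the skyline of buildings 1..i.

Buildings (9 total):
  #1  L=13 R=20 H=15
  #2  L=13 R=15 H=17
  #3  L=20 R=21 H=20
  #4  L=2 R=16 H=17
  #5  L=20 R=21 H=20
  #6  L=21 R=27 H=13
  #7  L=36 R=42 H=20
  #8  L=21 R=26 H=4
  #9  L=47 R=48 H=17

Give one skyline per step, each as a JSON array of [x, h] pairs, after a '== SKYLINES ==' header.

== SKYLINES ==
[[13,15],[20,0]]
[[13,17],[15,15],[20,0]]
[[13,17],[15,15],[20,20],[21,0]]
[[2,17],[16,15],[20,20],[21,0]]
[[2,17],[16,15],[20,20],[21,0]]
[[2,17],[16,15],[20,20],[21,13],[27,0]]
[[2,17],[16,15],[20,20],[21,13],[27,0],[36,20],[42,0]]
[[2,17],[16,15],[20,20],[21,13],[27,0],[36,20],[42,0]]
[[2,17],[16,15],[20,20],[21,13],[27,0],[36,20],[42,0],[47,17],[48,0]]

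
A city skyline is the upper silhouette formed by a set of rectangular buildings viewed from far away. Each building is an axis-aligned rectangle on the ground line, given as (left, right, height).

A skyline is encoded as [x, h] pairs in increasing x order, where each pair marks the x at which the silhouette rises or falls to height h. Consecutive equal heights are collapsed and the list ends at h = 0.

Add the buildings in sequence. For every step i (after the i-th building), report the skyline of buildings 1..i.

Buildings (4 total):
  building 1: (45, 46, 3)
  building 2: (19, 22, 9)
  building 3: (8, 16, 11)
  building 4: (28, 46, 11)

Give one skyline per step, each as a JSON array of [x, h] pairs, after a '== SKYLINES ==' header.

== SKYLINES ==
[[45,3],[46,0]]
[[19,9],[22,0],[45,3],[46,0]]
[[8,11],[16,0],[19,9],[22,0],[45,3],[46,0]]
[[8,11],[16,0],[19,9],[22,0],[28,11],[46,0]]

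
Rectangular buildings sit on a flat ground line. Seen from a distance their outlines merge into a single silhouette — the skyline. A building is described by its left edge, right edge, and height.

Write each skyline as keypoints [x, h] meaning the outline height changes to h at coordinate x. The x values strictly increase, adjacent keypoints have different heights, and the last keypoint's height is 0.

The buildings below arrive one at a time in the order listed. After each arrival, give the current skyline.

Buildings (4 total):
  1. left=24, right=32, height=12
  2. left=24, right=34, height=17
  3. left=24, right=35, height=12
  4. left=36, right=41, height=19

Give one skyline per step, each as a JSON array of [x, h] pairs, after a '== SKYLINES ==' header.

== SKYLINES ==
[[24,12],[32,0]]
[[24,17],[34,0]]
[[24,17],[34,12],[35,0]]
[[24,17],[34,12],[35,0],[36,19],[41,0]]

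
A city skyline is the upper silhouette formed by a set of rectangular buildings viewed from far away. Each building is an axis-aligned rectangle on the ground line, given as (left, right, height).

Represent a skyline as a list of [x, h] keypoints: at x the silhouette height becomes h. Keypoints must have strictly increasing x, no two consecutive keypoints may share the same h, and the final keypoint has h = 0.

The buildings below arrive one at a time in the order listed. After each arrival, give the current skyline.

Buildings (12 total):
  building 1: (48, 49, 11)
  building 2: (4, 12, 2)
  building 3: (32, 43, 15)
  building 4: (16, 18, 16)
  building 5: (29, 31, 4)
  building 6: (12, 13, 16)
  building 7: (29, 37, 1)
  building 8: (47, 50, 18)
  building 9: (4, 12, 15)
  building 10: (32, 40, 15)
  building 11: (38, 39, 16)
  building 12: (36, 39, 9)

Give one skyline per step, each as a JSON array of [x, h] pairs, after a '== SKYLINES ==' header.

== SKYLINES ==
[[48,11],[49,0]]
[[4,2],[12,0],[48,11],[49,0]]
[[4,2],[12,0],[32,15],[43,0],[48,11],[49,0]]
[[4,2],[12,0],[16,16],[18,0],[32,15],[43,0],[48,11],[49,0]]
[[4,2],[12,0],[16,16],[18,0],[29,4],[31,0],[32,15],[43,0],[48,11],[49,0]]
[[4,2],[12,16],[13,0],[16,16],[18,0],[29,4],[31,0],[32,15],[43,0],[48,11],[49,0]]
[[4,2],[12,16],[13,0],[16,16],[18,0],[29,4],[31,1],[32,15],[43,0],[48,11],[49,0]]
[[4,2],[12,16],[13,0],[16,16],[18,0],[29,4],[31,1],[32,15],[43,0],[47,18],[50,0]]
[[4,15],[12,16],[13,0],[16,16],[18,0],[29,4],[31,1],[32,15],[43,0],[47,18],[50,0]]
[[4,15],[12,16],[13,0],[16,16],[18,0],[29,4],[31,1],[32,15],[43,0],[47,18],[50,0]]
[[4,15],[12,16],[13,0],[16,16],[18,0],[29,4],[31,1],[32,15],[38,16],[39,15],[43,0],[47,18],[50,0]]
[[4,15],[12,16],[13,0],[16,16],[18,0],[29,4],[31,1],[32,15],[38,16],[39,15],[43,0],[47,18],[50,0]]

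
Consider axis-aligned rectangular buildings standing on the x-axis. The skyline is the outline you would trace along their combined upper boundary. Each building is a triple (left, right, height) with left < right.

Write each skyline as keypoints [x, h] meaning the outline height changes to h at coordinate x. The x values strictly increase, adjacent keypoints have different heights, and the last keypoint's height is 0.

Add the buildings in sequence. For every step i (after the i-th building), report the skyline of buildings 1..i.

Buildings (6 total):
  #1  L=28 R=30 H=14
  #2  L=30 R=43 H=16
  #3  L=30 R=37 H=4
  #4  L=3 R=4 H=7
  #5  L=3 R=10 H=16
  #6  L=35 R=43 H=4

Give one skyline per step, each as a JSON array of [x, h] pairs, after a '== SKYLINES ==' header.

== SKYLINES ==
[[28,14],[30,0]]
[[28,14],[30,16],[43,0]]
[[28,14],[30,16],[43,0]]
[[3,7],[4,0],[28,14],[30,16],[43,0]]
[[3,16],[10,0],[28,14],[30,16],[43,0]]
[[3,16],[10,0],[28,14],[30,16],[43,0]]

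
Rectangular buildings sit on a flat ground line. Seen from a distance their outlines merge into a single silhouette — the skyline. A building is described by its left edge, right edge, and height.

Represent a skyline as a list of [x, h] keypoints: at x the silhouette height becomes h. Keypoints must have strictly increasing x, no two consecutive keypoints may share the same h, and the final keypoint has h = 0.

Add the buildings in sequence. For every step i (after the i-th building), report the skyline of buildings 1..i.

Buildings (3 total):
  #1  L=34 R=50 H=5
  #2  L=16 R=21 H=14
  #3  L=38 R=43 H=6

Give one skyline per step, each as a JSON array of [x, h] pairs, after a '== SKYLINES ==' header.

== SKYLINES ==
[[34,5],[50,0]]
[[16,14],[21,0],[34,5],[50,0]]
[[16,14],[21,0],[34,5],[38,6],[43,5],[50,0]]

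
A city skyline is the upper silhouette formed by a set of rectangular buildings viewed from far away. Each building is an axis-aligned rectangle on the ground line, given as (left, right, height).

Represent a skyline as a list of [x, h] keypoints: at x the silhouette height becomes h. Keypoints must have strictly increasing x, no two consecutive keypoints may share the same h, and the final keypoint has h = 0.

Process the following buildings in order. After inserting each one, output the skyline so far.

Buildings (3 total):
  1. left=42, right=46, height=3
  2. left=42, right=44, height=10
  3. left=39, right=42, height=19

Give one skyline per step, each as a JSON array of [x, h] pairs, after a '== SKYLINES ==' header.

== SKYLINES ==
[[42,3],[46,0]]
[[42,10],[44,3],[46,0]]
[[39,19],[42,10],[44,3],[46,0]]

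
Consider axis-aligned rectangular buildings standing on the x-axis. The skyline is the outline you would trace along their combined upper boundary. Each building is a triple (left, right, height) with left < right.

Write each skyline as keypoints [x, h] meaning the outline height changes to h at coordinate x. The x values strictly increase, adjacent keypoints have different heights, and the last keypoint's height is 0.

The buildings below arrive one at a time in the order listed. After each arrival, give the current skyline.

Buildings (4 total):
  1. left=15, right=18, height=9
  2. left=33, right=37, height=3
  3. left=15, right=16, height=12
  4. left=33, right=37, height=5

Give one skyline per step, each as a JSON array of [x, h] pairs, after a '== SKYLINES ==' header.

== SKYLINES ==
[[15,9],[18,0]]
[[15,9],[18,0],[33,3],[37,0]]
[[15,12],[16,9],[18,0],[33,3],[37,0]]
[[15,12],[16,9],[18,0],[33,5],[37,0]]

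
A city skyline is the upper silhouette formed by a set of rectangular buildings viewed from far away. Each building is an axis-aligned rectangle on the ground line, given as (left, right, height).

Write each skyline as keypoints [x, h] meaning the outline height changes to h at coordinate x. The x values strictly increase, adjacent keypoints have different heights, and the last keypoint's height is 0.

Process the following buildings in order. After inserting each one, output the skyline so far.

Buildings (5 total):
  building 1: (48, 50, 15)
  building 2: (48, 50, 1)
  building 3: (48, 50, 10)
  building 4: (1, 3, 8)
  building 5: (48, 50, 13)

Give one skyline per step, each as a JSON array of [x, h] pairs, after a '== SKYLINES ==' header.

== SKYLINES ==
[[48,15],[50,0]]
[[48,15],[50,0]]
[[48,15],[50,0]]
[[1,8],[3,0],[48,15],[50,0]]
[[1,8],[3,0],[48,15],[50,0]]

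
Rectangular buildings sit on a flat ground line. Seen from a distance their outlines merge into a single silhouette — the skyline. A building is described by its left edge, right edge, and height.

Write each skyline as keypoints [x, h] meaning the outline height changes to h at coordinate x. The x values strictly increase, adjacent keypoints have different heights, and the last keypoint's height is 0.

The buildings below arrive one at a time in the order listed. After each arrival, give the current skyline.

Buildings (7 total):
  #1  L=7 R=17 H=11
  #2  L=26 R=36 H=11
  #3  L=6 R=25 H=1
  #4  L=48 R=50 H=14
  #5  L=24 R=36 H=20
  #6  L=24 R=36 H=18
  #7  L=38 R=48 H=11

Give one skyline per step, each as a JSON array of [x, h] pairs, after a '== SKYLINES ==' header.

== SKYLINES ==
[[7,11],[17,0]]
[[7,11],[17,0],[26,11],[36,0]]
[[6,1],[7,11],[17,1],[25,0],[26,11],[36,0]]
[[6,1],[7,11],[17,1],[25,0],[26,11],[36,0],[48,14],[50,0]]
[[6,1],[7,11],[17,1],[24,20],[36,0],[48,14],[50,0]]
[[6,1],[7,11],[17,1],[24,20],[36,0],[48,14],[50,0]]
[[6,1],[7,11],[17,1],[24,20],[36,0],[38,11],[48,14],[50,0]]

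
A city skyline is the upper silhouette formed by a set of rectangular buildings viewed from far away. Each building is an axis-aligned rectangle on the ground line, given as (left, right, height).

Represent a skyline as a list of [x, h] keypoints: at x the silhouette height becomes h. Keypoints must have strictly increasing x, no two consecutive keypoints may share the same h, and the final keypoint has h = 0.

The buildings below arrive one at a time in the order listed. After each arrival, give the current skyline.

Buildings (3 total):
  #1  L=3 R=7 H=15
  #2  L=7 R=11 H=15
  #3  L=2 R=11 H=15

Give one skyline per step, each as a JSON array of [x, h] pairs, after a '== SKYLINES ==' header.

== SKYLINES ==
[[3,15],[7,0]]
[[3,15],[11,0]]
[[2,15],[11,0]]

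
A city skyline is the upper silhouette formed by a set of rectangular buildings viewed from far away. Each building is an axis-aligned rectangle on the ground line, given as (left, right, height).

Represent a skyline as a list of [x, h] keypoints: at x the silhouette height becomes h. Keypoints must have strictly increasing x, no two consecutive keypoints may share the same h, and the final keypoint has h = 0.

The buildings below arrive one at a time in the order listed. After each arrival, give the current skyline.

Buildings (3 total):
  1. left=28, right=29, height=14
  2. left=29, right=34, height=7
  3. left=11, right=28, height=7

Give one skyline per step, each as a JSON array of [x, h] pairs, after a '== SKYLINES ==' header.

== SKYLINES ==
[[28,14],[29,0]]
[[28,14],[29,7],[34,0]]
[[11,7],[28,14],[29,7],[34,0]]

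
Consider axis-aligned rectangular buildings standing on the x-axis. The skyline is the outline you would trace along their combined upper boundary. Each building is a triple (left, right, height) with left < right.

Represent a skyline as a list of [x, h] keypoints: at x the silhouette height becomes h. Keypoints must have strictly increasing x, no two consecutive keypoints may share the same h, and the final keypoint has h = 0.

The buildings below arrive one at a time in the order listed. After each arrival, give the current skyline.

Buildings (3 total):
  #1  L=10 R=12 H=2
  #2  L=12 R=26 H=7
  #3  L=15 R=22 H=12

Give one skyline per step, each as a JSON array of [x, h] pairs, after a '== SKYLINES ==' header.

== SKYLINES ==
[[10,2],[12,0]]
[[10,2],[12,7],[26,0]]
[[10,2],[12,7],[15,12],[22,7],[26,0]]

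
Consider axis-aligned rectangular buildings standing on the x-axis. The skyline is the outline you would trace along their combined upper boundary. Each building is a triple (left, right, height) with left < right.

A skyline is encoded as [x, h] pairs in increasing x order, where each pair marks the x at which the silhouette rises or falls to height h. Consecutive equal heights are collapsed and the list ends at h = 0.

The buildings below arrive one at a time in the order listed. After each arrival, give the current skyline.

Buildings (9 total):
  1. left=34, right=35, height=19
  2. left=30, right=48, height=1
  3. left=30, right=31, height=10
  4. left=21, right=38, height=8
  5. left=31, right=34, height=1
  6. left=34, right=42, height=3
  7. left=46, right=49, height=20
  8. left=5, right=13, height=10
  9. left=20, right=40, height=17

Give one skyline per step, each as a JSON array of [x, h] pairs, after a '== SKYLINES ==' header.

== SKYLINES ==
[[34,19],[35,0]]
[[30,1],[34,19],[35,1],[48,0]]
[[30,10],[31,1],[34,19],[35,1],[48,0]]
[[21,8],[30,10],[31,8],[34,19],[35,8],[38,1],[48,0]]
[[21,8],[30,10],[31,8],[34,19],[35,8],[38,1],[48,0]]
[[21,8],[30,10],[31,8],[34,19],[35,8],[38,3],[42,1],[48,0]]
[[21,8],[30,10],[31,8],[34,19],[35,8],[38,3],[42,1],[46,20],[49,0]]
[[5,10],[13,0],[21,8],[30,10],[31,8],[34,19],[35,8],[38,3],[42,1],[46,20],[49,0]]
[[5,10],[13,0],[20,17],[34,19],[35,17],[40,3],[42,1],[46,20],[49,0]]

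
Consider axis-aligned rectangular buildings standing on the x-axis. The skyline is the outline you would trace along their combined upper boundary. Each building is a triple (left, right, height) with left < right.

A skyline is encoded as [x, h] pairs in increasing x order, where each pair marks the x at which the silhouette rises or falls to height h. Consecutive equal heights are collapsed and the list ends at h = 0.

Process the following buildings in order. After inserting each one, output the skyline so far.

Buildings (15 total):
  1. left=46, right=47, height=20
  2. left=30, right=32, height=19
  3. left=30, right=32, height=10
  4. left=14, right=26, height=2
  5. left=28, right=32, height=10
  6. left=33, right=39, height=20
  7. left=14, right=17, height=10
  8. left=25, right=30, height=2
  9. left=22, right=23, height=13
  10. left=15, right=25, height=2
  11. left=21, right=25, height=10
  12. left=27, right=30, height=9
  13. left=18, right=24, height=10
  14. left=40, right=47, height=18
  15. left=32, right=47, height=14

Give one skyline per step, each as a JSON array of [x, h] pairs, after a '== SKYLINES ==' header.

== SKYLINES ==
[[46,20],[47,0]]
[[30,19],[32,0],[46,20],[47,0]]
[[30,19],[32,0],[46,20],[47,0]]
[[14,2],[26,0],[30,19],[32,0],[46,20],[47,0]]
[[14,2],[26,0],[28,10],[30,19],[32,0],[46,20],[47,0]]
[[14,2],[26,0],[28,10],[30,19],[32,0],[33,20],[39,0],[46,20],[47,0]]
[[14,10],[17,2],[26,0],[28,10],[30,19],[32,0],[33,20],[39,0],[46,20],[47,0]]
[[14,10],[17,2],[28,10],[30,19],[32,0],[33,20],[39,0],[46,20],[47,0]]
[[14,10],[17,2],[22,13],[23,2],[28,10],[30,19],[32,0],[33,20],[39,0],[46,20],[47,0]]
[[14,10],[17,2],[22,13],[23,2],[28,10],[30,19],[32,0],[33,20],[39,0],[46,20],[47,0]]
[[14,10],[17,2],[21,10],[22,13],[23,10],[25,2],[28,10],[30,19],[32,0],[33,20],[39,0],[46,20],[47,0]]
[[14,10],[17,2],[21,10],[22,13],[23,10],[25,2],[27,9],[28,10],[30,19],[32,0],[33,20],[39,0],[46,20],[47,0]]
[[14,10],[17,2],[18,10],[22,13],[23,10],[25,2],[27,9],[28,10],[30,19],[32,0],[33,20],[39,0],[46,20],[47,0]]
[[14,10],[17,2],[18,10],[22,13],[23,10],[25,2],[27,9],[28,10],[30,19],[32,0],[33,20],[39,0],[40,18],[46,20],[47,0]]
[[14,10],[17,2],[18,10],[22,13],[23,10],[25,2],[27,9],[28,10],[30,19],[32,14],[33,20],[39,14],[40,18],[46,20],[47,0]]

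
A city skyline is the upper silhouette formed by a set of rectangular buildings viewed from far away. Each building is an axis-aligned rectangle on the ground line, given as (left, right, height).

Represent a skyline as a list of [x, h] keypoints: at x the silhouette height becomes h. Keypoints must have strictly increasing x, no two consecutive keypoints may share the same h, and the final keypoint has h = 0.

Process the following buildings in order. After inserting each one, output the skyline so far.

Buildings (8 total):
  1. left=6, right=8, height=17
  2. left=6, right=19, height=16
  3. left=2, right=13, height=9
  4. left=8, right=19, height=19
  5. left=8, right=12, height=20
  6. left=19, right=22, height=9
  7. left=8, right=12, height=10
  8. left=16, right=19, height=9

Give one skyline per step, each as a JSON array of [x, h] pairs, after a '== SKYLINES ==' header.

== SKYLINES ==
[[6,17],[8,0]]
[[6,17],[8,16],[19,0]]
[[2,9],[6,17],[8,16],[19,0]]
[[2,9],[6,17],[8,19],[19,0]]
[[2,9],[6,17],[8,20],[12,19],[19,0]]
[[2,9],[6,17],[8,20],[12,19],[19,9],[22,0]]
[[2,9],[6,17],[8,20],[12,19],[19,9],[22,0]]
[[2,9],[6,17],[8,20],[12,19],[19,9],[22,0]]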